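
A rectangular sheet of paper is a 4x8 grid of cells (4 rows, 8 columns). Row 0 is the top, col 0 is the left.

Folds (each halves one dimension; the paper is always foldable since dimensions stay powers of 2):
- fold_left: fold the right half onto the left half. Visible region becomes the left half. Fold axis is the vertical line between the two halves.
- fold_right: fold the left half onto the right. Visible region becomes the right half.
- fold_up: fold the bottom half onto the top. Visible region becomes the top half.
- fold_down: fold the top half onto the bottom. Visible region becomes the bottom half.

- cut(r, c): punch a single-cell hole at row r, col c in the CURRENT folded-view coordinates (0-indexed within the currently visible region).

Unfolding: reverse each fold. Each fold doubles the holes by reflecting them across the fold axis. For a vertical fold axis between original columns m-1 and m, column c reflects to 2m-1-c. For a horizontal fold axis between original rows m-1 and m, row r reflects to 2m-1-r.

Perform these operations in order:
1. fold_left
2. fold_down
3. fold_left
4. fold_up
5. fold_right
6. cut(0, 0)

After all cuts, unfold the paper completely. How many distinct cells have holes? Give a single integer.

Op 1 fold_left: fold axis v@4; visible region now rows[0,4) x cols[0,4) = 4x4
Op 2 fold_down: fold axis h@2; visible region now rows[2,4) x cols[0,4) = 2x4
Op 3 fold_left: fold axis v@2; visible region now rows[2,4) x cols[0,2) = 2x2
Op 4 fold_up: fold axis h@3; visible region now rows[2,3) x cols[0,2) = 1x2
Op 5 fold_right: fold axis v@1; visible region now rows[2,3) x cols[1,2) = 1x1
Op 6 cut(0, 0): punch at orig (2,1); cuts so far [(2, 1)]; region rows[2,3) x cols[1,2) = 1x1
Unfold 1 (reflect across v@1): 2 holes -> [(2, 0), (2, 1)]
Unfold 2 (reflect across h@3): 4 holes -> [(2, 0), (2, 1), (3, 0), (3, 1)]
Unfold 3 (reflect across v@2): 8 holes -> [(2, 0), (2, 1), (2, 2), (2, 3), (3, 0), (3, 1), (3, 2), (3, 3)]
Unfold 4 (reflect across h@2): 16 holes -> [(0, 0), (0, 1), (0, 2), (0, 3), (1, 0), (1, 1), (1, 2), (1, 3), (2, 0), (2, 1), (2, 2), (2, 3), (3, 0), (3, 1), (3, 2), (3, 3)]
Unfold 5 (reflect across v@4): 32 holes -> [(0, 0), (0, 1), (0, 2), (0, 3), (0, 4), (0, 5), (0, 6), (0, 7), (1, 0), (1, 1), (1, 2), (1, 3), (1, 4), (1, 5), (1, 6), (1, 7), (2, 0), (2, 1), (2, 2), (2, 3), (2, 4), (2, 5), (2, 6), (2, 7), (3, 0), (3, 1), (3, 2), (3, 3), (3, 4), (3, 5), (3, 6), (3, 7)]

Answer: 32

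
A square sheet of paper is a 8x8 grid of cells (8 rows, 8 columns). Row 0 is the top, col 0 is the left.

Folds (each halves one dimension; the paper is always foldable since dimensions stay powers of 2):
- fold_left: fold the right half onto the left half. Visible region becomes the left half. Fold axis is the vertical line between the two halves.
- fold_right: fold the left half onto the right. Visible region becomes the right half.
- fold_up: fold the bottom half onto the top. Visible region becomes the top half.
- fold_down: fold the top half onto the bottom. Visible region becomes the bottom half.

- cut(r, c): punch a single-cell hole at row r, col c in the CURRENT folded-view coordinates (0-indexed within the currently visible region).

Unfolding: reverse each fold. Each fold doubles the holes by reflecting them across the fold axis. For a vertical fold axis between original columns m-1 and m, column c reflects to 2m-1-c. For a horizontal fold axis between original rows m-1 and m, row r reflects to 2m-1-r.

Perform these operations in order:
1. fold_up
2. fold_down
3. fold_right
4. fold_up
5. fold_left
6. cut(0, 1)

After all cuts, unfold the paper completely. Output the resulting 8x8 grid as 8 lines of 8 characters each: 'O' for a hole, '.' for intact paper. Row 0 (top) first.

Answer: .OO..OO.
.OO..OO.
.OO..OO.
.OO..OO.
.OO..OO.
.OO..OO.
.OO..OO.
.OO..OO.

Derivation:
Op 1 fold_up: fold axis h@4; visible region now rows[0,4) x cols[0,8) = 4x8
Op 2 fold_down: fold axis h@2; visible region now rows[2,4) x cols[0,8) = 2x8
Op 3 fold_right: fold axis v@4; visible region now rows[2,4) x cols[4,8) = 2x4
Op 4 fold_up: fold axis h@3; visible region now rows[2,3) x cols[4,8) = 1x4
Op 5 fold_left: fold axis v@6; visible region now rows[2,3) x cols[4,6) = 1x2
Op 6 cut(0, 1): punch at orig (2,5); cuts so far [(2, 5)]; region rows[2,3) x cols[4,6) = 1x2
Unfold 1 (reflect across v@6): 2 holes -> [(2, 5), (2, 6)]
Unfold 2 (reflect across h@3): 4 holes -> [(2, 5), (2, 6), (3, 5), (3, 6)]
Unfold 3 (reflect across v@4): 8 holes -> [(2, 1), (2, 2), (2, 5), (2, 6), (3, 1), (3, 2), (3, 5), (3, 6)]
Unfold 4 (reflect across h@2): 16 holes -> [(0, 1), (0, 2), (0, 5), (0, 6), (1, 1), (1, 2), (1, 5), (1, 6), (2, 1), (2, 2), (2, 5), (2, 6), (3, 1), (3, 2), (3, 5), (3, 6)]
Unfold 5 (reflect across h@4): 32 holes -> [(0, 1), (0, 2), (0, 5), (0, 6), (1, 1), (1, 2), (1, 5), (1, 6), (2, 1), (2, 2), (2, 5), (2, 6), (3, 1), (3, 2), (3, 5), (3, 6), (4, 1), (4, 2), (4, 5), (4, 6), (5, 1), (5, 2), (5, 5), (5, 6), (6, 1), (6, 2), (6, 5), (6, 6), (7, 1), (7, 2), (7, 5), (7, 6)]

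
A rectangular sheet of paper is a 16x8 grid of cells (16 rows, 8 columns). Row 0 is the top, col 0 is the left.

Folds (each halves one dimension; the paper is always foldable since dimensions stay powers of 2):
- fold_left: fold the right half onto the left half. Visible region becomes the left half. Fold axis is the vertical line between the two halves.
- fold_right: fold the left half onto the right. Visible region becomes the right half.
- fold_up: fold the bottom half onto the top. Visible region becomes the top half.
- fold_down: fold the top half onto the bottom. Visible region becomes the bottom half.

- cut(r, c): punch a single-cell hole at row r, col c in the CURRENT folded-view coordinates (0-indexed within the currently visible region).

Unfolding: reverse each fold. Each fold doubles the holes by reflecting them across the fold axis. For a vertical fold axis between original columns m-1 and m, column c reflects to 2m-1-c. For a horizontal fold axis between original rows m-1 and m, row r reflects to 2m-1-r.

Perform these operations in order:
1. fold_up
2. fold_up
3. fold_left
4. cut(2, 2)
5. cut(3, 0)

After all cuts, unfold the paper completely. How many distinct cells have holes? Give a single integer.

Answer: 16

Derivation:
Op 1 fold_up: fold axis h@8; visible region now rows[0,8) x cols[0,8) = 8x8
Op 2 fold_up: fold axis h@4; visible region now rows[0,4) x cols[0,8) = 4x8
Op 3 fold_left: fold axis v@4; visible region now rows[0,4) x cols[0,4) = 4x4
Op 4 cut(2, 2): punch at orig (2,2); cuts so far [(2, 2)]; region rows[0,4) x cols[0,4) = 4x4
Op 5 cut(3, 0): punch at orig (3,0); cuts so far [(2, 2), (3, 0)]; region rows[0,4) x cols[0,4) = 4x4
Unfold 1 (reflect across v@4): 4 holes -> [(2, 2), (2, 5), (3, 0), (3, 7)]
Unfold 2 (reflect across h@4): 8 holes -> [(2, 2), (2, 5), (3, 0), (3, 7), (4, 0), (4, 7), (5, 2), (5, 5)]
Unfold 3 (reflect across h@8): 16 holes -> [(2, 2), (2, 5), (3, 0), (3, 7), (4, 0), (4, 7), (5, 2), (5, 5), (10, 2), (10, 5), (11, 0), (11, 7), (12, 0), (12, 7), (13, 2), (13, 5)]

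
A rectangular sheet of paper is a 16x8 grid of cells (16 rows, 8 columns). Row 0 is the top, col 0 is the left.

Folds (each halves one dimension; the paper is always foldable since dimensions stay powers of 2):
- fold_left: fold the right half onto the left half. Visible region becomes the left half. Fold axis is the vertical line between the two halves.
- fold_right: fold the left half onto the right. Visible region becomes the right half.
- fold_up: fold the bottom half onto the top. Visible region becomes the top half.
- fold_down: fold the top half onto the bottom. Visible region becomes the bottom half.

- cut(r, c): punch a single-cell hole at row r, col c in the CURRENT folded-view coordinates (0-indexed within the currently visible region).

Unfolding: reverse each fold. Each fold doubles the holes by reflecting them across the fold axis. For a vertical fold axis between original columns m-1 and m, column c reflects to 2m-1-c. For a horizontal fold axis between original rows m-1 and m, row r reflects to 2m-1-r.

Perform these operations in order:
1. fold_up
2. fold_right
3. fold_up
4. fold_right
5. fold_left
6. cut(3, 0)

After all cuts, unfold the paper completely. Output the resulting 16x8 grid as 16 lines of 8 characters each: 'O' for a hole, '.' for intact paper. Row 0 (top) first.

Answer: ........
........
........
OOOOOOOO
OOOOOOOO
........
........
........
........
........
........
OOOOOOOO
OOOOOOOO
........
........
........

Derivation:
Op 1 fold_up: fold axis h@8; visible region now rows[0,8) x cols[0,8) = 8x8
Op 2 fold_right: fold axis v@4; visible region now rows[0,8) x cols[4,8) = 8x4
Op 3 fold_up: fold axis h@4; visible region now rows[0,4) x cols[4,8) = 4x4
Op 4 fold_right: fold axis v@6; visible region now rows[0,4) x cols[6,8) = 4x2
Op 5 fold_left: fold axis v@7; visible region now rows[0,4) x cols[6,7) = 4x1
Op 6 cut(3, 0): punch at orig (3,6); cuts so far [(3, 6)]; region rows[0,4) x cols[6,7) = 4x1
Unfold 1 (reflect across v@7): 2 holes -> [(3, 6), (3, 7)]
Unfold 2 (reflect across v@6): 4 holes -> [(3, 4), (3, 5), (3, 6), (3, 7)]
Unfold 3 (reflect across h@4): 8 holes -> [(3, 4), (3, 5), (3, 6), (3, 7), (4, 4), (4, 5), (4, 6), (4, 7)]
Unfold 4 (reflect across v@4): 16 holes -> [(3, 0), (3, 1), (3, 2), (3, 3), (3, 4), (3, 5), (3, 6), (3, 7), (4, 0), (4, 1), (4, 2), (4, 3), (4, 4), (4, 5), (4, 6), (4, 7)]
Unfold 5 (reflect across h@8): 32 holes -> [(3, 0), (3, 1), (3, 2), (3, 3), (3, 4), (3, 5), (3, 6), (3, 7), (4, 0), (4, 1), (4, 2), (4, 3), (4, 4), (4, 5), (4, 6), (4, 7), (11, 0), (11, 1), (11, 2), (11, 3), (11, 4), (11, 5), (11, 6), (11, 7), (12, 0), (12, 1), (12, 2), (12, 3), (12, 4), (12, 5), (12, 6), (12, 7)]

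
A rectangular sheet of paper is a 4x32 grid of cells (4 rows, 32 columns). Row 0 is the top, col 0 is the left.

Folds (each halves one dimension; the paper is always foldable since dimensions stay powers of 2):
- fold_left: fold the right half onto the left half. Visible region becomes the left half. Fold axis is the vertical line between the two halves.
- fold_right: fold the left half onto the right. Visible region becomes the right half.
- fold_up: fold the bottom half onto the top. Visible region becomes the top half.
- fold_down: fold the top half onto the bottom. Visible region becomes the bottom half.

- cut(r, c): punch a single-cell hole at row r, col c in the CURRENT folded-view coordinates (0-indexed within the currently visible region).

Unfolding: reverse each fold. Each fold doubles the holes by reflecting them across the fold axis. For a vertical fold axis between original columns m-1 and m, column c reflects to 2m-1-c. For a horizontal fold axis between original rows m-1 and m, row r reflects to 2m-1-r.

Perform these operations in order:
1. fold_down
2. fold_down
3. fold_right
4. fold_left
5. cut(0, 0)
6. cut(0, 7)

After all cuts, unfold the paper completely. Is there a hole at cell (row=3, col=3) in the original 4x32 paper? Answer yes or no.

Op 1 fold_down: fold axis h@2; visible region now rows[2,4) x cols[0,32) = 2x32
Op 2 fold_down: fold axis h@3; visible region now rows[3,4) x cols[0,32) = 1x32
Op 3 fold_right: fold axis v@16; visible region now rows[3,4) x cols[16,32) = 1x16
Op 4 fold_left: fold axis v@24; visible region now rows[3,4) x cols[16,24) = 1x8
Op 5 cut(0, 0): punch at orig (3,16); cuts so far [(3, 16)]; region rows[3,4) x cols[16,24) = 1x8
Op 6 cut(0, 7): punch at orig (3,23); cuts so far [(3, 16), (3, 23)]; region rows[3,4) x cols[16,24) = 1x8
Unfold 1 (reflect across v@24): 4 holes -> [(3, 16), (3, 23), (3, 24), (3, 31)]
Unfold 2 (reflect across v@16): 8 holes -> [(3, 0), (3, 7), (3, 8), (3, 15), (3, 16), (3, 23), (3, 24), (3, 31)]
Unfold 3 (reflect across h@3): 16 holes -> [(2, 0), (2, 7), (2, 8), (2, 15), (2, 16), (2, 23), (2, 24), (2, 31), (3, 0), (3, 7), (3, 8), (3, 15), (3, 16), (3, 23), (3, 24), (3, 31)]
Unfold 4 (reflect across h@2): 32 holes -> [(0, 0), (0, 7), (0, 8), (0, 15), (0, 16), (0, 23), (0, 24), (0, 31), (1, 0), (1, 7), (1, 8), (1, 15), (1, 16), (1, 23), (1, 24), (1, 31), (2, 0), (2, 7), (2, 8), (2, 15), (2, 16), (2, 23), (2, 24), (2, 31), (3, 0), (3, 7), (3, 8), (3, 15), (3, 16), (3, 23), (3, 24), (3, 31)]
Holes: [(0, 0), (0, 7), (0, 8), (0, 15), (0, 16), (0, 23), (0, 24), (0, 31), (1, 0), (1, 7), (1, 8), (1, 15), (1, 16), (1, 23), (1, 24), (1, 31), (2, 0), (2, 7), (2, 8), (2, 15), (2, 16), (2, 23), (2, 24), (2, 31), (3, 0), (3, 7), (3, 8), (3, 15), (3, 16), (3, 23), (3, 24), (3, 31)]

Answer: no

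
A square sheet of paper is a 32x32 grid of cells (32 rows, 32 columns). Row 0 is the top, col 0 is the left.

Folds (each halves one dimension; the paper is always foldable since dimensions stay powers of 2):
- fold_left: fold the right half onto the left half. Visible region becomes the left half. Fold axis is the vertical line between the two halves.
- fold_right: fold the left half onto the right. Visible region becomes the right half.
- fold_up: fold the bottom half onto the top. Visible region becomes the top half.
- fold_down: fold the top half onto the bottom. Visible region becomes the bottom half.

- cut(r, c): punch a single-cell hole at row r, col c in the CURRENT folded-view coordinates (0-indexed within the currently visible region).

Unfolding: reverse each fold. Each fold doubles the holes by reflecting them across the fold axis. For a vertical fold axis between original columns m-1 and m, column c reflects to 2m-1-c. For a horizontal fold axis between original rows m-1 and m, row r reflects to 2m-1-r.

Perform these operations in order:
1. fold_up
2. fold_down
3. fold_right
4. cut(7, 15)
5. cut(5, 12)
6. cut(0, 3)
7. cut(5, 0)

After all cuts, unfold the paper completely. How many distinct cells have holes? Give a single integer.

Op 1 fold_up: fold axis h@16; visible region now rows[0,16) x cols[0,32) = 16x32
Op 2 fold_down: fold axis h@8; visible region now rows[8,16) x cols[0,32) = 8x32
Op 3 fold_right: fold axis v@16; visible region now rows[8,16) x cols[16,32) = 8x16
Op 4 cut(7, 15): punch at orig (15,31); cuts so far [(15, 31)]; region rows[8,16) x cols[16,32) = 8x16
Op 5 cut(5, 12): punch at orig (13,28); cuts so far [(13, 28), (15, 31)]; region rows[8,16) x cols[16,32) = 8x16
Op 6 cut(0, 3): punch at orig (8,19); cuts so far [(8, 19), (13, 28), (15, 31)]; region rows[8,16) x cols[16,32) = 8x16
Op 7 cut(5, 0): punch at orig (13,16); cuts so far [(8, 19), (13, 16), (13, 28), (15, 31)]; region rows[8,16) x cols[16,32) = 8x16
Unfold 1 (reflect across v@16): 8 holes -> [(8, 12), (8, 19), (13, 3), (13, 15), (13, 16), (13, 28), (15, 0), (15, 31)]
Unfold 2 (reflect across h@8): 16 holes -> [(0, 0), (0, 31), (2, 3), (2, 15), (2, 16), (2, 28), (7, 12), (7, 19), (8, 12), (8, 19), (13, 3), (13, 15), (13, 16), (13, 28), (15, 0), (15, 31)]
Unfold 3 (reflect across h@16): 32 holes -> [(0, 0), (0, 31), (2, 3), (2, 15), (2, 16), (2, 28), (7, 12), (7, 19), (8, 12), (8, 19), (13, 3), (13, 15), (13, 16), (13, 28), (15, 0), (15, 31), (16, 0), (16, 31), (18, 3), (18, 15), (18, 16), (18, 28), (23, 12), (23, 19), (24, 12), (24, 19), (29, 3), (29, 15), (29, 16), (29, 28), (31, 0), (31, 31)]

Answer: 32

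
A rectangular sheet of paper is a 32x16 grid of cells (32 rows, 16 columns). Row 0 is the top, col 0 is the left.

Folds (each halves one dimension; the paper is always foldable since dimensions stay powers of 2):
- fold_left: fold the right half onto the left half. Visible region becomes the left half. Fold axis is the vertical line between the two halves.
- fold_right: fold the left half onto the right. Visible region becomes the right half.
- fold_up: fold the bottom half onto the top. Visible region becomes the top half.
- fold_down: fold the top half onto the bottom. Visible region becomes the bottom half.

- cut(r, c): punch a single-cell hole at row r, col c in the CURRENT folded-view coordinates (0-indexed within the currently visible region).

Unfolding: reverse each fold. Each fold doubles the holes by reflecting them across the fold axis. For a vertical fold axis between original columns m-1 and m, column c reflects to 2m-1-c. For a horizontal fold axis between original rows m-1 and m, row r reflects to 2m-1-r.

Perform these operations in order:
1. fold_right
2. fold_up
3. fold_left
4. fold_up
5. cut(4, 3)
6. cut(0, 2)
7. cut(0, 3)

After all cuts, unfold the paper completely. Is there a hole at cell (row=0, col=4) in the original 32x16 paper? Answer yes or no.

Op 1 fold_right: fold axis v@8; visible region now rows[0,32) x cols[8,16) = 32x8
Op 2 fold_up: fold axis h@16; visible region now rows[0,16) x cols[8,16) = 16x8
Op 3 fold_left: fold axis v@12; visible region now rows[0,16) x cols[8,12) = 16x4
Op 4 fold_up: fold axis h@8; visible region now rows[0,8) x cols[8,12) = 8x4
Op 5 cut(4, 3): punch at orig (4,11); cuts so far [(4, 11)]; region rows[0,8) x cols[8,12) = 8x4
Op 6 cut(0, 2): punch at orig (0,10); cuts so far [(0, 10), (4, 11)]; region rows[0,8) x cols[8,12) = 8x4
Op 7 cut(0, 3): punch at orig (0,11); cuts so far [(0, 10), (0, 11), (4, 11)]; region rows[0,8) x cols[8,12) = 8x4
Unfold 1 (reflect across h@8): 6 holes -> [(0, 10), (0, 11), (4, 11), (11, 11), (15, 10), (15, 11)]
Unfold 2 (reflect across v@12): 12 holes -> [(0, 10), (0, 11), (0, 12), (0, 13), (4, 11), (4, 12), (11, 11), (11, 12), (15, 10), (15, 11), (15, 12), (15, 13)]
Unfold 3 (reflect across h@16): 24 holes -> [(0, 10), (0, 11), (0, 12), (0, 13), (4, 11), (4, 12), (11, 11), (11, 12), (15, 10), (15, 11), (15, 12), (15, 13), (16, 10), (16, 11), (16, 12), (16, 13), (20, 11), (20, 12), (27, 11), (27, 12), (31, 10), (31, 11), (31, 12), (31, 13)]
Unfold 4 (reflect across v@8): 48 holes -> [(0, 2), (0, 3), (0, 4), (0, 5), (0, 10), (0, 11), (0, 12), (0, 13), (4, 3), (4, 4), (4, 11), (4, 12), (11, 3), (11, 4), (11, 11), (11, 12), (15, 2), (15, 3), (15, 4), (15, 5), (15, 10), (15, 11), (15, 12), (15, 13), (16, 2), (16, 3), (16, 4), (16, 5), (16, 10), (16, 11), (16, 12), (16, 13), (20, 3), (20, 4), (20, 11), (20, 12), (27, 3), (27, 4), (27, 11), (27, 12), (31, 2), (31, 3), (31, 4), (31, 5), (31, 10), (31, 11), (31, 12), (31, 13)]
Holes: [(0, 2), (0, 3), (0, 4), (0, 5), (0, 10), (0, 11), (0, 12), (0, 13), (4, 3), (4, 4), (4, 11), (4, 12), (11, 3), (11, 4), (11, 11), (11, 12), (15, 2), (15, 3), (15, 4), (15, 5), (15, 10), (15, 11), (15, 12), (15, 13), (16, 2), (16, 3), (16, 4), (16, 5), (16, 10), (16, 11), (16, 12), (16, 13), (20, 3), (20, 4), (20, 11), (20, 12), (27, 3), (27, 4), (27, 11), (27, 12), (31, 2), (31, 3), (31, 4), (31, 5), (31, 10), (31, 11), (31, 12), (31, 13)]

Answer: yes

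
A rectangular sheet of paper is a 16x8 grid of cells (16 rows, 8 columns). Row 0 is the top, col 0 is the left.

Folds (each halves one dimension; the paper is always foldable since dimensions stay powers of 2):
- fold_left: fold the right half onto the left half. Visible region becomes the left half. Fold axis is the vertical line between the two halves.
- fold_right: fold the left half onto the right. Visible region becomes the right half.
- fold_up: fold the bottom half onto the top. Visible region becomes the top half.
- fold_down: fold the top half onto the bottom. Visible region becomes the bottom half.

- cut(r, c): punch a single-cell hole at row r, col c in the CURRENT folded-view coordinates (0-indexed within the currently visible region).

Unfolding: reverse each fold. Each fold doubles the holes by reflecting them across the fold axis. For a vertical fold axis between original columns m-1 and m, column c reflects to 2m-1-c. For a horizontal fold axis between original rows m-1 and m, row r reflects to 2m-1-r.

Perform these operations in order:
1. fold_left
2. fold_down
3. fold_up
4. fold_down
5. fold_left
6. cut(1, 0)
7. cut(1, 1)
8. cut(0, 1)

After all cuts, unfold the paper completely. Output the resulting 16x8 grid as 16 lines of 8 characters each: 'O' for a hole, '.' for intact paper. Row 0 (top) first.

Answer: OOOOOOOO
.OO..OO.
.OO..OO.
OOOOOOOO
OOOOOOOO
.OO..OO.
.OO..OO.
OOOOOOOO
OOOOOOOO
.OO..OO.
.OO..OO.
OOOOOOOO
OOOOOOOO
.OO..OO.
.OO..OO.
OOOOOOOO

Derivation:
Op 1 fold_left: fold axis v@4; visible region now rows[0,16) x cols[0,4) = 16x4
Op 2 fold_down: fold axis h@8; visible region now rows[8,16) x cols[0,4) = 8x4
Op 3 fold_up: fold axis h@12; visible region now rows[8,12) x cols[0,4) = 4x4
Op 4 fold_down: fold axis h@10; visible region now rows[10,12) x cols[0,4) = 2x4
Op 5 fold_left: fold axis v@2; visible region now rows[10,12) x cols[0,2) = 2x2
Op 6 cut(1, 0): punch at orig (11,0); cuts so far [(11, 0)]; region rows[10,12) x cols[0,2) = 2x2
Op 7 cut(1, 1): punch at orig (11,1); cuts so far [(11, 0), (11, 1)]; region rows[10,12) x cols[0,2) = 2x2
Op 8 cut(0, 1): punch at orig (10,1); cuts so far [(10, 1), (11, 0), (11, 1)]; region rows[10,12) x cols[0,2) = 2x2
Unfold 1 (reflect across v@2): 6 holes -> [(10, 1), (10, 2), (11, 0), (11, 1), (11, 2), (11, 3)]
Unfold 2 (reflect across h@10): 12 holes -> [(8, 0), (8, 1), (8, 2), (8, 3), (9, 1), (9, 2), (10, 1), (10, 2), (11, 0), (11, 1), (11, 2), (11, 3)]
Unfold 3 (reflect across h@12): 24 holes -> [(8, 0), (8, 1), (8, 2), (8, 3), (9, 1), (9, 2), (10, 1), (10, 2), (11, 0), (11, 1), (11, 2), (11, 3), (12, 0), (12, 1), (12, 2), (12, 3), (13, 1), (13, 2), (14, 1), (14, 2), (15, 0), (15, 1), (15, 2), (15, 3)]
Unfold 4 (reflect across h@8): 48 holes -> [(0, 0), (0, 1), (0, 2), (0, 3), (1, 1), (1, 2), (2, 1), (2, 2), (3, 0), (3, 1), (3, 2), (3, 3), (4, 0), (4, 1), (4, 2), (4, 3), (5, 1), (5, 2), (6, 1), (6, 2), (7, 0), (7, 1), (7, 2), (7, 3), (8, 0), (8, 1), (8, 2), (8, 3), (9, 1), (9, 2), (10, 1), (10, 2), (11, 0), (11, 1), (11, 2), (11, 3), (12, 0), (12, 1), (12, 2), (12, 3), (13, 1), (13, 2), (14, 1), (14, 2), (15, 0), (15, 1), (15, 2), (15, 3)]
Unfold 5 (reflect across v@4): 96 holes -> [(0, 0), (0, 1), (0, 2), (0, 3), (0, 4), (0, 5), (0, 6), (0, 7), (1, 1), (1, 2), (1, 5), (1, 6), (2, 1), (2, 2), (2, 5), (2, 6), (3, 0), (3, 1), (3, 2), (3, 3), (3, 4), (3, 5), (3, 6), (3, 7), (4, 0), (4, 1), (4, 2), (4, 3), (4, 4), (4, 5), (4, 6), (4, 7), (5, 1), (5, 2), (5, 5), (5, 6), (6, 1), (6, 2), (6, 5), (6, 6), (7, 0), (7, 1), (7, 2), (7, 3), (7, 4), (7, 5), (7, 6), (7, 7), (8, 0), (8, 1), (8, 2), (8, 3), (8, 4), (8, 5), (8, 6), (8, 7), (9, 1), (9, 2), (9, 5), (9, 6), (10, 1), (10, 2), (10, 5), (10, 6), (11, 0), (11, 1), (11, 2), (11, 3), (11, 4), (11, 5), (11, 6), (11, 7), (12, 0), (12, 1), (12, 2), (12, 3), (12, 4), (12, 5), (12, 6), (12, 7), (13, 1), (13, 2), (13, 5), (13, 6), (14, 1), (14, 2), (14, 5), (14, 6), (15, 0), (15, 1), (15, 2), (15, 3), (15, 4), (15, 5), (15, 6), (15, 7)]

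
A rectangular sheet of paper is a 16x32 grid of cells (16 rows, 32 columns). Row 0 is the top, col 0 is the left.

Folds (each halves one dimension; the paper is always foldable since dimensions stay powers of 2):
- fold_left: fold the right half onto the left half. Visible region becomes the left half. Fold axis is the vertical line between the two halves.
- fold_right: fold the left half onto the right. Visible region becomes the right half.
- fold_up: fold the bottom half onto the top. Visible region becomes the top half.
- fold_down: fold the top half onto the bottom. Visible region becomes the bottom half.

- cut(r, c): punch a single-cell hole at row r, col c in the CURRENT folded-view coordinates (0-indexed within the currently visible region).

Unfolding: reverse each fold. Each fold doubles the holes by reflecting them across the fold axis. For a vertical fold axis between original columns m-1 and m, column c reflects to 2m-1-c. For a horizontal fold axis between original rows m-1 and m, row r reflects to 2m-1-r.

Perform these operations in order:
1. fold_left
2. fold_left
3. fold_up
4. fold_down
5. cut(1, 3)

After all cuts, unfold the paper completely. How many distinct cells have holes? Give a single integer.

Op 1 fold_left: fold axis v@16; visible region now rows[0,16) x cols[0,16) = 16x16
Op 2 fold_left: fold axis v@8; visible region now rows[0,16) x cols[0,8) = 16x8
Op 3 fold_up: fold axis h@8; visible region now rows[0,8) x cols[0,8) = 8x8
Op 4 fold_down: fold axis h@4; visible region now rows[4,8) x cols[0,8) = 4x8
Op 5 cut(1, 3): punch at orig (5,3); cuts so far [(5, 3)]; region rows[4,8) x cols[0,8) = 4x8
Unfold 1 (reflect across h@4): 2 holes -> [(2, 3), (5, 3)]
Unfold 2 (reflect across h@8): 4 holes -> [(2, 3), (5, 3), (10, 3), (13, 3)]
Unfold 3 (reflect across v@8): 8 holes -> [(2, 3), (2, 12), (5, 3), (5, 12), (10, 3), (10, 12), (13, 3), (13, 12)]
Unfold 4 (reflect across v@16): 16 holes -> [(2, 3), (2, 12), (2, 19), (2, 28), (5, 3), (5, 12), (5, 19), (5, 28), (10, 3), (10, 12), (10, 19), (10, 28), (13, 3), (13, 12), (13, 19), (13, 28)]

Answer: 16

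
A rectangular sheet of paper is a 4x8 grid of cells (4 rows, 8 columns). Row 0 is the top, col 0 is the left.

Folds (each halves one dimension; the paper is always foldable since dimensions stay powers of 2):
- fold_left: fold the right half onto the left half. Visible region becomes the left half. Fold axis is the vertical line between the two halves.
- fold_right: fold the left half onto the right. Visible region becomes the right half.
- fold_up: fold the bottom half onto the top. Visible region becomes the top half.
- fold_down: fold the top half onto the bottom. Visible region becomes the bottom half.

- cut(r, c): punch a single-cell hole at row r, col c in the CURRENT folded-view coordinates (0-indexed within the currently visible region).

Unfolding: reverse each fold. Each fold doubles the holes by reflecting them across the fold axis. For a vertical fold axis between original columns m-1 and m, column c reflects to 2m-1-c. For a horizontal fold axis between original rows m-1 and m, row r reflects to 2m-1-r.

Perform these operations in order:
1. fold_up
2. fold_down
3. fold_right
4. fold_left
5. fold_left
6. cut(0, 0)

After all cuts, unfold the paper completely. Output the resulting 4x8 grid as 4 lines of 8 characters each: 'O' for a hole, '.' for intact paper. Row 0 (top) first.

Op 1 fold_up: fold axis h@2; visible region now rows[0,2) x cols[0,8) = 2x8
Op 2 fold_down: fold axis h@1; visible region now rows[1,2) x cols[0,8) = 1x8
Op 3 fold_right: fold axis v@4; visible region now rows[1,2) x cols[4,8) = 1x4
Op 4 fold_left: fold axis v@6; visible region now rows[1,2) x cols[4,6) = 1x2
Op 5 fold_left: fold axis v@5; visible region now rows[1,2) x cols[4,5) = 1x1
Op 6 cut(0, 0): punch at orig (1,4); cuts so far [(1, 4)]; region rows[1,2) x cols[4,5) = 1x1
Unfold 1 (reflect across v@5): 2 holes -> [(1, 4), (1, 5)]
Unfold 2 (reflect across v@6): 4 holes -> [(1, 4), (1, 5), (1, 6), (1, 7)]
Unfold 3 (reflect across v@4): 8 holes -> [(1, 0), (1, 1), (1, 2), (1, 3), (1, 4), (1, 5), (1, 6), (1, 7)]
Unfold 4 (reflect across h@1): 16 holes -> [(0, 0), (0, 1), (0, 2), (0, 3), (0, 4), (0, 5), (0, 6), (0, 7), (1, 0), (1, 1), (1, 2), (1, 3), (1, 4), (1, 5), (1, 6), (1, 7)]
Unfold 5 (reflect across h@2): 32 holes -> [(0, 0), (0, 1), (0, 2), (0, 3), (0, 4), (0, 5), (0, 6), (0, 7), (1, 0), (1, 1), (1, 2), (1, 3), (1, 4), (1, 5), (1, 6), (1, 7), (2, 0), (2, 1), (2, 2), (2, 3), (2, 4), (2, 5), (2, 6), (2, 7), (3, 0), (3, 1), (3, 2), (3, 3), (3, 4), (3, 5), (3, 6), (3, 7)]

Answer: OOOOOOOO
OOOOOOOO
OOOOOOOO
OOOOOOOO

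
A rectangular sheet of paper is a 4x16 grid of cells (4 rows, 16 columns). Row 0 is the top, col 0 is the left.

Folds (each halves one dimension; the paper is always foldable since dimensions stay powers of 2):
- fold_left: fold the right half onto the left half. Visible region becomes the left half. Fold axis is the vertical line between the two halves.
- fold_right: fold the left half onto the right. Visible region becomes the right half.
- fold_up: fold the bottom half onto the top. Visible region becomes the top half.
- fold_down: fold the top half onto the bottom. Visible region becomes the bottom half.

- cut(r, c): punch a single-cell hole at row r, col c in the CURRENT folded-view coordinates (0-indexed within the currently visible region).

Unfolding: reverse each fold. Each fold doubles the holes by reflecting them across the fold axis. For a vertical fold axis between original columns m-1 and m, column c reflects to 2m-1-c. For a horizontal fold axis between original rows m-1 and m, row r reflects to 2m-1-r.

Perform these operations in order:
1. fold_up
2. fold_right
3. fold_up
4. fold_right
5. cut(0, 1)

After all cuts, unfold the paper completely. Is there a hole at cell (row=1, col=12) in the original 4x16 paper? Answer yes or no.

Op 1 fold_up: fold axis h@2; visible region now rows[0,2) x cols[0,16) = 2x16
Op 2 fold_right: fold axis v@8; visible region now rows[0,2) x cols[8,16) = 2x8
Op 3 fold_up: fold axis h@1; visible region now rows[0,1) x cols[8,16) = 1x8
Op 4 fold_right: fold axis v@12; visible region now rows[0,1) x cols[12,16) = 1x4
Op 5 cut(0, 1): punch at orig (0,13); cuts so far [(0, 13)]; region rows[0,1) x cols[12,16) = 1x4
Unfold 1 (reflect across v@12): 2 holes -> [(0, 10), (0, 13)]
Unfold 2 (reflect across h@1): 4 holes -> [(0, 10), (0, 13), (1, 10), (1, 13)]
Unfold 3 (reflect across v@8): 8 holes -> [(0, 2), (0, 5), (0, 10), (0, 13), (1, 2), (1, 5), (1, 10), (1, 13)]
Unfold 4 (reflect across h@2): 16 holes -> [(0, 2), (0, 5), (0, 10), (0, 13), (1, 2), (1, 5), (1, 10), (1, 13), (2, 2), (2, 5), (2, 10), (2, 13), (3, 2), (3, 5), (3, 10), (3, 13)]
Holes: [(0, 2), (0, 5), (0, 10), (0, 13), (1, 2), (1, 5), (1, 10), (1, 13), (2, 2), (2, 5), (2, 10), (2, 13), (3, 2), (3, 5), (3, 10), (3, 13)]

Answer: no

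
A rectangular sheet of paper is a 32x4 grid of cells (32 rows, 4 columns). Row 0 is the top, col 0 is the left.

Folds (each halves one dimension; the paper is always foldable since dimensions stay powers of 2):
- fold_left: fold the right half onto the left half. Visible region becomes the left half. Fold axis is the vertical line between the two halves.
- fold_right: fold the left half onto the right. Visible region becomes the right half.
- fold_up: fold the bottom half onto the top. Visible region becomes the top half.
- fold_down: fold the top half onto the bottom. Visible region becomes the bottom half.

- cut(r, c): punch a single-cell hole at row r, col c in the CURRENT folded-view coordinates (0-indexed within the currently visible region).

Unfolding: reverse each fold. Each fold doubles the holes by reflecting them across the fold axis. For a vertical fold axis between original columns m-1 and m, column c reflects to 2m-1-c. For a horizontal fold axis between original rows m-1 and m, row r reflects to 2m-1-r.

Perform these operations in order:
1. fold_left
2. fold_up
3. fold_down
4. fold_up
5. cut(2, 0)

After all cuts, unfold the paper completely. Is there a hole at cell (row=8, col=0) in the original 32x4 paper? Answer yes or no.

Answer: no

Derivation:
Op 1 fold_left: fold axis v@2; visible region now rows[0,32) x cols[0,2) = 32x2
Op 2 fold_up: fold axis h@16; visible region now rows[0,16) x cols[0,2) = 16x2
Op 3 fold_down: fold axis h@8; visible region now rows[8,16) x cols[0,2) = 8x2
Op 4 fold_up: fold axis h@12; visible region now rows[8,12) x cols[0,2) = 4x2
Op 5 cut(2, 0): punch at orig (10,0); cuts so far [(10, 0)]; region rows[8,12) x cols[0,2) = 4x2
Unfold 1 (reflect across h@12): 2 holes -> [(10, 0), (13, 0)]
Unfold 2 (reflect across h@8): 4 holes -> [(2, 0), (5, 0), (10, 0), (13, 0)]
Unfold 3 (reflect across h@16): 8 holes -> [(2, 0), (5, 0), (10, 0), (13, 0), (18, 0), (21, 0), (26, 0), (29, 0)]
Unfold 4 (reflect across v@2): 16 holes -> [(2, 0), (2, 3), (5, 0), (5, 3), (10, 0), (10, 3), (13, 0), (13, 3), (18, 0), (18, 3), (21, 0), (21, 3), (26, 0), (26, 3), (29, 0), (29, 3)]
Holes: [(2, 0), (2, 3), (5, 0), (5, 3), (10, 0), (10, 3), (13, 0), (13, 3), (18, 0), (18, 3), (21, 0), (21, 3), (26, 0), (26, 3), (29, 0), (29, 3)]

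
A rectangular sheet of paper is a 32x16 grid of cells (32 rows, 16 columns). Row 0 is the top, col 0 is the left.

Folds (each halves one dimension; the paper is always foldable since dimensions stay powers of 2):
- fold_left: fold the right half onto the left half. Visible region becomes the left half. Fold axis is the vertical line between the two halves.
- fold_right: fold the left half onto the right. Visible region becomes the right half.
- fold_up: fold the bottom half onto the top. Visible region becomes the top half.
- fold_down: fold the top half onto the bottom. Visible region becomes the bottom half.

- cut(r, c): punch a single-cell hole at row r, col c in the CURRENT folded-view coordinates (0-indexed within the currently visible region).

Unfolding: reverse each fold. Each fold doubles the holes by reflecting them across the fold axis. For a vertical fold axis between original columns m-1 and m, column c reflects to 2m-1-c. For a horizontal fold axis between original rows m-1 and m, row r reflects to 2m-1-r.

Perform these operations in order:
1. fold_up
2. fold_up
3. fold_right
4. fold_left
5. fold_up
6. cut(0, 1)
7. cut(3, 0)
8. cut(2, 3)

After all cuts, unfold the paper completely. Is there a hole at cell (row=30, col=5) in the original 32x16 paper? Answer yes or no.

Op 1 fold_up: fold axis h@16; visible region now rows[0,16) x cols[0,16) = 16x16
Op 2 fold_up: fold axis h@8; visible region now rows[0,8) x cols[0,16) = 8x16
Op 3 fold_right: fold axis v@8; visible region now rows[0,8) x cols[8,16) = 8x8
Op 4 fold_left: fold axis v@12; visible region now rows[0,8) x cols[8,12) = 8x4
Op 5 fold_up: fold axis h@4; visible region now rows[0,4) x cols[8,12) = 4x4
Op 6 cut(0, 1): punch at orig (0,9); cuts so far [(0, 9)]; region rows[0,4) x cols[8,12) = 4x4
Op 7 cut(3, 0): punch at orig (3,8); cuts so far [(0, 9), (3, 8)]; region rows[0,4) x cols[8,12) = 4x4
Op 8 cut(2, 3): punch at orig (2,11); cuts so far [(0, 9), (2, 11), (3, 8)]; region rows[0,4) x cols[8,12) = 4x4
Unfold 1 (reflect across h@4): 6 holes -> [(0, 9), (2, 11), (3, 8), (4, 8), (5, 11), (7, 9)]
Unfold 2 (reflect across v@12): 12 holes -> [(0, 9), (0, 14), (2, 11), (2, 12), (3, 8), (3, 15), (4, 8), (4, 15), (5, 11), (5, 12), (7, 9), (7, 14)]
Unfold 3 (reflect across v@8): 24 holes -> [(0, 1), (0, 6), (0, 9), (0, 14), (2, 3), (2, 4), (2, 11), (2, 12), (3, 0), (3, 7), (3, 8), (3, 15), (4, 0), (4, 7), (4, 8), (4, 15), (5, 3), (5, 4), (5, 11), (5, 12), (7, 1), (7, 6), (7, 9), (7, 14)]
Unfold 4 (reflect across h@8): 48 holes -> [(0, 1), (0, 6), (0, 9), (0, 14), (2, 3), (2, 4), (2, 11), (2, 12), (3, 0), (3, 7), (3, 8), (3, 15), (4, 0), (4, 7), (4, 8), (4, 15), (5, 3), (5, 4), (5, 11), (5, 12), (7, 1), (7, 6), (7, 9), (7, 14), (8, 1), (8, 6), (8, 9), (8, 14), (10, 3), (10, 4), (10, 11), (10, 12), (11, 0), (11, 7), (11, 8), (11, 15), (12, 0), (12, 7), (12, 8), (12, 15), (13, 3), (13, 4), (13, 11), (13, 12), (15, 1), (15, 6), (15, 9), (15, 14)]
Unfold 5 (reflect across h@16): 96 holes -> [(0, 1), (0, 6), (0, 9), (0, 14), (2, 3), (2, 4), (2, 11), (2, 12), (3, 0), (3, 7), (3, 8), (3, 15), (4, 0), (4, 7), (4, 8), (4, 15), (5, 3), (5, 4), (5, 11), (5, 12), (7, 1), (7, 6), (7, 9), (7, 14), (8, 1), (8, 6), (8, 9), (8, 14), (10, 3), (10, 4), (10, 11), (10, 12), (11, 0), (11, 7), (11, 8), (11, 15), (12, 0), (12, 7), (12, 8), (12, 15), (13, 3), (13, 4), (13, 11), (13, 12), (15, 1), (15, 6), (15, 9), (15, 14), (16, 1), (16, 6), (16, 9), (16, 14), (18, 3), (18, 4), (18, 11), (18, 12), (19, 0), (19, 7), (19, 8), (19, 15), (20, 0), (20, 7), (20, 8), (20, 15), (21, 3), (21, 4), (21, 11), (21, 12), (23, 1), (23, 6), (23, 9), (23, 14), (24, 1), (24, 6), (24, 9), (24, 14), (26, 3), (26, 4), (26, 11), (26, 12), (27, 0), (27, 7), (27, 8), (27, 15), (28, 0), (28, 7), (28, 8), (28, 15), (29, 3), (29, 4), (29, 11), (29, 12), (31, 1), (31, 6), (31, 9), (31, 14)]
Holes: [(0, 1), (0, 6), (0, 9), (0, 14), (2, 3), (2, 4), (2, 11), (2, 12), (3, 0), (3, 7), (3, 8), (3, 15), (4, 0), (4, 7), (4, 8), (4, 15), (5, 3), (5, 4), (5, 11), (5, 12), (7, 1), (7, 6), (7, 9), (7, 14), (8, 1), (8, 6), (8, 9), (8, 14), (10, 3), (10, 4), (10, 11), (10, 12), (11, 0), (11, 7), (11, 8), (11, 15), (12, 0), (12, 7), (12, 8), (12, 15), (13, 3), (13, 4), (13, 11), (13, 12), (15, 1), (15, 6), (15, 9), (15, 14), (16, 1), (16, 6), (16, 9), (16, 14), (18, 3), (18, 4), (18, 11), (18, 12), (19, 0), (19, 7), (19, 8), (19, 15), (20, 0), (20, 7), (20, 8), (20, 15), (21, 3), (21, 4), (21, 11), (21, 12), (23, 1), (23, 6), (23, 9), (23, 14), (24, 1), (24, 6), (24, 9), (24, 14), (26, 3), (26, 4), (26, 11), (26, 12), (27, 0), (27, 7), (27, 8), (27, 15), (28, 0), (28, 7), (28, 8), (28, 15), (29, 3), (29, 4), (29, 11), (29, 12), (31, 1), (31, 6), (31, 9), (31, 14)]

Answer: no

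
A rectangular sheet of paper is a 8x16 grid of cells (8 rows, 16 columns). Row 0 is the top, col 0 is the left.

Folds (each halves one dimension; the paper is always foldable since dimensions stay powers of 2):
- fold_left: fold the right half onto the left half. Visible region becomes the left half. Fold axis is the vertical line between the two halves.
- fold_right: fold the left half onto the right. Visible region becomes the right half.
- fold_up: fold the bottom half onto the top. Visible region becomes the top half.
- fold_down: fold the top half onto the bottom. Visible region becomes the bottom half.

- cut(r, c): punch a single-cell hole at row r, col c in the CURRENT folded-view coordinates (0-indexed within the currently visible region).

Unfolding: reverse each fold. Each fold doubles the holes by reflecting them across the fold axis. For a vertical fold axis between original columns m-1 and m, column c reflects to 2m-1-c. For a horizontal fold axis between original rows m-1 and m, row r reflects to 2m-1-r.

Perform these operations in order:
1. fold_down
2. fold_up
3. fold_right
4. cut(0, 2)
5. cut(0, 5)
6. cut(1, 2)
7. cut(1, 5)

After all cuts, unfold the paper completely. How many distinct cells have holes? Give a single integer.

Op 1 fold_down: fold axis h@4; visible region now rows[4,8) x cols[0,16) = 4x16
Op 2 fold_up: fold axis h@6; visible region now rows[4,6) x cols[0,16) = 2x16
Op 3 fold_right: fold axis v@8; visible region now rows[4,6) x cols[8,16) = 2x8
Op 4 cut(0, 2): punch at orig (4,10); cuts so far [(4, 10)]; region rows[4,6) x cols[8,16) = 2x8
Op 5 cut(0, 5): punch at orig (4,13); cuts so far [(4, 10), (4, 13)]; region rows[4,6) x cols[8,16) = 2x8
Op 6 cut(1, 2): punch at orig (5,10); cuts so far [(4, 10), (4, 13), (5, 10)]; region rows[4,6) x cols[8,16) = 2x8
Op 7 cut(1, 5): punch at orig (5,13); cuts so far [(4, 10), (4, 13), (5, 10), (5, 13)]; region rows[4,6) x cols[8,16) = 2x8
Unfold 1 (reflect across v@8): 8 holes -> [(4, 2), (4, 5), (4, 10), (4, 13), (5, 2), (5, 5), (5, 10), (5, 13)]
Unfold 2 (reflect across h@6): 16 holes -> [(4, 2), (4, 5), (4, 10), (4, 13), (5, 2), (5, 5), (5, 10), (5, 13), (6, 2), (6, 5), (6, 10), (6, 13), (7, 2), (7, 5), (7, 10), (7, 13)]
Unfold 3 (reflect across h@4): 32 holes -> [(0, 2), (0, 5), (0, 10), (0, 13), (1, 2), (1, 5), (1, 10), (1, 13), (2, 2), (2, 5), (2, 10), (2, 13), (3, 2), (3, 5), (3, 10), (3, 13), (4, 2), (4, 5), (4, 10), (4, 13), (5, 2), (5, 5), (5, 10), (5, 13), (6, 2), (6, 5), (6, 10), (6, 13), (7, 2), (7, 5), (7, 10), (7, 13)]

Answer: 32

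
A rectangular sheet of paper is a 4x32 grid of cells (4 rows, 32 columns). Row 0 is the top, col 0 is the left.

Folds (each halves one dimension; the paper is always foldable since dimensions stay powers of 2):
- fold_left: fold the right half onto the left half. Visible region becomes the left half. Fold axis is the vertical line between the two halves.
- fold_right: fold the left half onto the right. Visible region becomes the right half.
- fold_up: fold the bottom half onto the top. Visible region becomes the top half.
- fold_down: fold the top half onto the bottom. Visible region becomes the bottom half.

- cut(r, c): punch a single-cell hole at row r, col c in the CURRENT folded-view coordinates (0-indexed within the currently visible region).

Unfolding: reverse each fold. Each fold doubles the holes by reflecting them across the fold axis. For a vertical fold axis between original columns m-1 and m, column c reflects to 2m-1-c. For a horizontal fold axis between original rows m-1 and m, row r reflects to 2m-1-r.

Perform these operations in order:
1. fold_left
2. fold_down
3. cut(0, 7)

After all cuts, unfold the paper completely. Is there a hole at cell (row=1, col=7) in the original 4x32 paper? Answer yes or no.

Op 1 fold_left: fold axis v@16; visible region now rows[0,4) x cols[0,16) = 4x16
Op 2 fold_down: fold axis h@2; visible region now rows[2,4) x cols[0,16) = 2x16
Op 3 cut(0, 7): punch at orig (2,7); cuts so far [(2, 7)]; region rows[2,4) x cols[0,16) = 2x16
Unfold 1 (reflect across h@2): 2 holes -> [(1, 7), (2, 7)]
Unfold 2 (reflect across v@16): 4 holes -> [(1, 7), (1, 24), (2, 7), (2, 24)]
Holes: [(1, 7), (1, 24), (2, 7), (2, 24)]

Answer: yes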